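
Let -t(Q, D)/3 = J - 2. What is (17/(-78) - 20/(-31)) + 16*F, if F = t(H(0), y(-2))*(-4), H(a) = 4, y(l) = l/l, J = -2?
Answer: -1855991/2418 ≈ -767.57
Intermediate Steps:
y(l) = 1
t(Q, D) = 12 (t(Q, D) = -3*(-2 - 2) = -3*(-4) = 12)
F = -48 (F = 12*(-4) = -48)
(17/(-78) - 20/(-31)) + 16*F = (17/(-78) - 20/(-31)) + 16*(-48) = (17*(-1/78) - 20*(-1/31)) - 768 = (-17/78 + 20/31) - 768 = 1033/2418 - 768 = -1855991/2418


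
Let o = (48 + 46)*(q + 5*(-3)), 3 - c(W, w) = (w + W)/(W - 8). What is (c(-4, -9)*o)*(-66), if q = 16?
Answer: -11891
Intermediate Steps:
c(W, w) = 3 - (W + w)/(-8 + W) (c(W, w) = 3 - (w + W)/(W - 8) = 3 - (W + w)/(-8 + W))
o = 94 (o = (48 + 46)*(16 + 5*(-3)) = 94*(16 - 15) = 94*1 = 94)
(c(-4, -9)*o)*(-66) = (((-24 - 1*(-9) + 2*(-4))/(-8 - 4))*94)*(-66) = (((-24 + 9 - 8)/(-12))*94)*(-66) = (-1/12*(-23)*94)*(-66) = ((23/12)*94)*(-66) = (1081/6)*(-66) = -11891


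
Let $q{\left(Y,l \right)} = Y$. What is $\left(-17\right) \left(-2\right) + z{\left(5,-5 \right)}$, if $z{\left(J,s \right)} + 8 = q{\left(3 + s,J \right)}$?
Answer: $24$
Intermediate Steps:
$z{\left(J,s \right)} = -5 + s$ ($z{\left(J,s \right)} = -8 + \left(3 + s\right) = -5 + s$)
$\left(-17\right) \left(-2\right) + z{\left(5,-5 \right)} = \left(-17\right) \left(-2\right) - 10 = 34 - 10 = 24$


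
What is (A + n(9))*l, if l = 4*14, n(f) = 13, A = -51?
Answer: -2128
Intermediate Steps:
l = 56
(A + n(9))*l = (-51 + 13)*56 = -38*56 = -2128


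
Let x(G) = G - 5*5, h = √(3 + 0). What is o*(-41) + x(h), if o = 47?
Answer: -1952 + √3 ≈ -1950.3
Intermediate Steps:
h = √3 ≈ 1.7320
x(G) = -25 + G (x(G) = G - 25 = -25 + G)
o*(-41) + x(h) = 47*(-41) + (-25 + √3) = -1927 + (-25 + √3) = -1952 + √3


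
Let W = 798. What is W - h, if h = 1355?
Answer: -557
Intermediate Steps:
W - h = 798 - 1*1355 = 798 - 1355 = -557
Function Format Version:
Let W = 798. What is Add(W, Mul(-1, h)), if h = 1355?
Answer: -557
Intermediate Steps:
Add(W, Mul(-1, h)) = Add(798, Mul(-1, 1355)) = Add(798, -1355) = -557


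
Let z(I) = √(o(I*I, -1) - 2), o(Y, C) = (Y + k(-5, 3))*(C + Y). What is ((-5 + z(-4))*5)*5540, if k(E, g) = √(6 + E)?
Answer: -138500 + 27700*√253 ≈ 3.0210e+5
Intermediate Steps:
o(Y, C) = (1 + Y)*(C + Y) (o(Y, C) = (Y + √(6 - 5))*(C + Y) = (Y + √1)*(C + Y) = (Y + 1)*(C + Y) = (1 + Y)*(C + Y))
z(I) = √(-3 + I⁴) (z(I) = √((-1 + I*I + (I*I)² - I*I) - 2) = √((-1 + I² + (I²)² - I²) - 2) = √((-1 + I² + I⁴ - I²) - 2) = √((-1 + I⁴) - 2) = √(-3 + I⁴))
((-5 + z(-4))*5)*5540 = ((-5 + √(-3 + (-4)⁴))*5)*5540 = ((-5 + √(-3 + 256))*5)*5540 = ((-5 + √253)*5)*5540 = (-25 + 5*√253)*5540 = -138500 + 27700*√253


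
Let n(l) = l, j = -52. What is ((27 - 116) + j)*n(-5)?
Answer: 705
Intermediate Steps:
((27 - 116) + j)*n(-5) = ((27 - 116) - 52)*(-5) = (-89 - 52)*(-5) = -141*(-5) = 705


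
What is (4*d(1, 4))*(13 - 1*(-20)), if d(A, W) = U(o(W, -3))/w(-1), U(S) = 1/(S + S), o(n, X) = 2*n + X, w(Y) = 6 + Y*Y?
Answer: 66/35 ≈ 1.8857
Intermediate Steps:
w(Y) = 6 + Y**2
o(n, X) = X + 2*n
U(S) = 1/(2*S)
d(A, W) = 1/(14*(-3 + 2*W)) (d(A, W) = (1/(2*(-3 + 2*W)))/(6 + (-1)**2) = (1/(2*(-3 + 2*W)))/(6 + 1) = (1/(2*(-3 + 2*W)))/7 = (1/(2*(-3 + 2*W)))*(1/7) = 1/(14*(-3 + 2*W)))
(4*d(1, 4))*(13 - 1*(-20)) = (4*(1/(14*(-3 + 2*4))))*(13 - 1*(-20)) = (4*(1/(14*(-3 + 8))))*(13 + 20) = (4*((1/14)/5))*33 = (4*((1/14)*(1/5)))*33 = (4*(1/70))*33 = (2/35)*33 = 66/35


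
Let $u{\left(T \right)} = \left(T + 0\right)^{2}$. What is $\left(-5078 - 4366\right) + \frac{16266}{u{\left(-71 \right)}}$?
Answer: $- \frac{47590938}{5041} \approx -9440.8$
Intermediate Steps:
$u{\left(T \right)} = T^{2}$
$\left(-5078 - 4366\right) + \frac{16266}{u{\left(-71 \right)}} = \left(-5078 - 4366\right) + \frac{16266}{\left(-71\right)^{2}} = -9444 + \frac{16266}{5041} = - \frac{47590938}{5041}$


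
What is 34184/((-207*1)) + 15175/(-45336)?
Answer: -517635683/3128184 ≈ -165.47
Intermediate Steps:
34184/((-207*1)) + 15175/(-45336) = 34184/(-207) + 15175*(-1/45336) = 34184*(-1/207) - 15175/45336 = -34184/207 - 15175/45336 = -517635683/3128184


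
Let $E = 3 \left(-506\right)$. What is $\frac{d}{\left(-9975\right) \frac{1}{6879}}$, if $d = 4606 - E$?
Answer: $- \frac{14042332}{3325} \approx -4223.3$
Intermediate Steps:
$E = -1518$
$d = 6124$ ($d = 4606 - -1518 = 4606 + 1518 = 6124$)
$\frac{d}{\left(-9975\right) \frac{1}{6879}} = \frac{6124}{\left(-9975\right) \frac{1}{6879}} = \frac{6124}{- \frac{3325}{2293}} = 6124 \left(- \frac{2293}{3325}\right) = - \frac{14042332}{3325}$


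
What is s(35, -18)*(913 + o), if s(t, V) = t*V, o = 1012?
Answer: -1212750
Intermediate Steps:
s(t, V) = V*t
s(35, -18)*(913 + o) = (-18*35)*(913 + 1012) = -630*1925 = -1212750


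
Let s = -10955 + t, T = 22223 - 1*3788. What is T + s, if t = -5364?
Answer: 2116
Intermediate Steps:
T = 18435 (T = 22223 - 3788 = 18435)
s = -16319 (s = -10955 - 5364 = -16319)
T + s = 18435 - 16319 = 2116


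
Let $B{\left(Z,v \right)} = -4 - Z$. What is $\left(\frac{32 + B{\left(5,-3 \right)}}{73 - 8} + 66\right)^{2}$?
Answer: $\frac{18601969}{4225} \approx 4402.8$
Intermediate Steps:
$\left(\frac{32 + B{\left(5,-3 \right)}}{73 - 8} + 66\right)^{2} = \left(\frac{32 - 9}{73 - 8} + 66\right)^{2} = \left(\frac{32 - 9}{65} + 66\right)^{2} = \left(\left(32 - 9\right) \frac{1}{65} + 66\right)^{2} = \left(23 \cdot \frac{1}{65} + 66\right)^{2} = \left(\frac{23}{65} + 66\right)^{2} = \left(\frac{4313}{65}\right)^{2} = \frac{18601969}{4225}$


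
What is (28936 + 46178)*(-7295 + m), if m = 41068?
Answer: 2536825122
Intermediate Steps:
(28936 + 46178)*(-7295 + m) = (28936 + 46178)*(-7295 + 41068) = 75114*33773 = 2536825122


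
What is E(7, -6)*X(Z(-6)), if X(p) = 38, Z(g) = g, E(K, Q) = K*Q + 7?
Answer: -1330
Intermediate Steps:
E(K, Q) = 7 + K*Q
E(7, -6)*X(Z(-6)) = (7 + 7*(-6))*38 = (7 - 42)*38 = -35*38 = -1330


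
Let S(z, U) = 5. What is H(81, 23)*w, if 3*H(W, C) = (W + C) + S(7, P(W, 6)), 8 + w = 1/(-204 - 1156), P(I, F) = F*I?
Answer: -395343/1360 ≈ -290.69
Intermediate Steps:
w = -10881/1360 (w = -8 + 1/(-204 - 1156) = -8 + 1/(-1360) = -8 - 1/1360 = -10881/1360 ≈ -8.0007)
H(W, C) = 5/3 + C/3 + W/3 (H(W, C) = ((W + C) + 5)/3 = ((C + W) + 5)/3 = (5 + C + W)/3 = 5/3 + C/3 + W/3)
H(81, 23)*w = (5/3 + (1/3)*23 + (1/3)*81)*(-10881/1360) = (5/3 + 23/3 + 27)*(-10881/1360) = (109/3)*(-10881/1360) = -395343/1360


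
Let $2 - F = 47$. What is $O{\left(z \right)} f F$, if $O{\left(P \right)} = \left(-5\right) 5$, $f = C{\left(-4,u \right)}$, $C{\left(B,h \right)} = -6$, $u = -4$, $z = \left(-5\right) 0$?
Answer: $-6750$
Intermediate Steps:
$F = -45$ ($F = 2 - 47 = -45$)
$z = 0$
$f = -6$
$O{\left(P \right)} = -25$
$O{\left(z \right)} f F = \left(-25\right) \left(-6\right) \left(-45\right) = 150 \left(-45\right) = -6750$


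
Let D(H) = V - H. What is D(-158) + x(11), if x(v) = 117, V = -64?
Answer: 211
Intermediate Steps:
D(H) = -64 - H
D(-158) + x(11) = (-64 - 1*(-158)) + 117 = (-64 + 158) + 117 = 94 + 117 = 211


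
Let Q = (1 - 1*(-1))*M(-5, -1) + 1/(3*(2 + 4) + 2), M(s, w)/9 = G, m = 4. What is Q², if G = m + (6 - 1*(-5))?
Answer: 29170801/400 ≈ 72927.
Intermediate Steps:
G = 15 (G = 4 + (6 - 1*(-5)) = 4 + (6 + 5) = 4 + 11 = 15)
M(s, w) = 135 (M(s, w) = 9*15 = 135)
Q = 5401/20 (Q = (1 - 1*(-1))*135 + 1/(3*(2 + 4) + 2) = (1 + 1)*135 + 1/(3*6 + 2) = 2*135 + 1/(18 + 2) = 270 + 1/20 = 5401/20 ≈ 270.05)
Q² = (5401/20)² = 29170801/400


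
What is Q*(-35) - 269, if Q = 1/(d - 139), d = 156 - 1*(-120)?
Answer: -36888/137 ≈ -269.26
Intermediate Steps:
d = 276 (d = 156 + 120 = 276)
Q = 1/137 (Q = 1/(276 - 139) = 1/137 ≈ 0.0072993)
Q*(-35) - 269 = (1/137)*(-35) - 269 = -35/137 - 269 = -36888/137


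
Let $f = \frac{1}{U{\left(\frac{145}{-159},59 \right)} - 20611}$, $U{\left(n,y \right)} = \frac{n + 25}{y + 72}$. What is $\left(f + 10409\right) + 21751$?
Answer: $\frac{13806374457411}{429302689} \approx 32160.0$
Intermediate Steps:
$U{\left(n,y \right)} = \frac{25 + n}{72 + y}$
$f = - \frac{20829}{429302689}$ ($f = \frac{1}{\frac{25 + \frac{145}{-159}}{72 + 59} - 20611} = \frac{1}{\frac{25 + 145 \left(- \frac{1}{159}\right)}{131} - 20611} = \frac{1}{\frac{25 - \frac{145}{159}}{131} - 20611} = \frac{1}{\frac{1}{131} \cdot \frac{3830}{159} - 20611} = \frac{1}{\frac{3830}{20829} - 20611} = \frac{1}{- \frac{429302689}{20829}} = - \frac{20829}{429302689} \approx -4.8518 \cdot 10^{-5}$)
$\left(f + 10409\right) + 21751 = \left(- \frac{20829}{429302689} + 10409\right) + 21751 = \frac{4468611668972}{429302689} + 21751 = \frac{13806374457411}{429302689}$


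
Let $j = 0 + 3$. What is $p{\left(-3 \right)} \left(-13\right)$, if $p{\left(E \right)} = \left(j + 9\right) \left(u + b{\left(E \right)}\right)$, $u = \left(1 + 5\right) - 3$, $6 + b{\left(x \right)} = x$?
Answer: $936$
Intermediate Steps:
$j = 3$
$b{\left(x \right)} = -6 + x$
$u = 3$ ($u = 6 - 3 = 3$)
$p{\left(E \right)} = -36 + 12 E$ ($p{\left(E \right)} = \left(3 + 9\right) \left(3 + \left(-6 + E\right)\right) = 12 \left(-3 + E\right) = -36 + 12 E$)
$p{\left(-3 \right)} \left(-13\right) = \left(-36 + 12 \left(-3\right)\right) \left(-13\right) = \left(-36 - 36\right) \left(-13\right) = \left(-72\right) \left(-13\right) = 936$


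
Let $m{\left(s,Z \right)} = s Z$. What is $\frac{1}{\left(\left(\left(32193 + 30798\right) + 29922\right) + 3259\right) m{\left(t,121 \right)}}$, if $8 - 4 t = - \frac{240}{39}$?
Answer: $\frac{13}{535293352} \approx 2.4286 \cdot 10^{-8}$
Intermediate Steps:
$t = \frac{46}{13}$ ($t = 2 - \frac{\left(-240\right) \frac{1}{39}}{4} = 2 - - \frac{20}{13} = 2 + \frac{20}{13} = \frac{46}{13} \approx 3.5385$)
$m{\left(s,Z \right)} = Z s$
$\frac{1}{\left(\left(\left(32193 + 30798\right) + 29922\right) + 3259\right) m{\left(t,121 \right)}} = \frac{1}{\left(\left(\left(32193 + 30798\right) + 29922\right) + 3259\right) 121 \cdot \frac{46}{13}} = \frac{1}{\left(\left(62991 + 29922\right) + 3259\right) \frac{5566}{13}} = \frac{1}{92913 + 3259} \cdot \frac{13}{5566} = \frac{1}{96172} \cdot \frac{13}{5566} = \frac{13}{535293352}$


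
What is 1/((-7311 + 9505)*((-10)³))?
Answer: -1/2194000 ≈ -4.5579e-7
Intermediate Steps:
1/((-7311 + 9505)*((-10)³)) = 1/(2194*(-1000)) = (1/2194)*(-1/1000) = -1/2194000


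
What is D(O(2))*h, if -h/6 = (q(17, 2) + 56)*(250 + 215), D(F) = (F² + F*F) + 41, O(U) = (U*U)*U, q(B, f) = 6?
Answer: -29233620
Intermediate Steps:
O(U) = U³ (O(U) = U²*U = U³)
D(F) = 41 + 2*F² (D(F) = (F² + F²) + 41 = 2*F² + 41 = 41 + 2*F²)
h = -172980 (h = -6*(6 + 56)*(250 + 215) = -372*465 = -6*28830 = -172980)
D(O(2))*h = (41 + 2*(2³)²)*(-172980) = (41 + 2*8²)*(-172980) = (41 + 2*64)*(-172980) = (41 + 128)*(-172980) = 169*(-172980) = -29233620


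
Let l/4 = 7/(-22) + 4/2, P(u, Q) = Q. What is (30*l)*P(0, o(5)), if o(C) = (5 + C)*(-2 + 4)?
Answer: 44400/11 ≈ 4036.4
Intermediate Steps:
o(C) = 10 + 2*C (o(C) = (5 + C)*2 = 10 + 2*C)
l = 74/11 (l = 4*(7/(-22) + 4/2) = 4*(7*(-1/22) + 4*(½)) = 4*(-7/22 + 2) = 4*(37/22) = 74/11 ≈ 6.7273)
(30*l)*P(0, o(5)) = (30*(74/11))*(10 + 2*5) = 2220*(10 + 10)/11 = (2220/11)*20 = 44400/11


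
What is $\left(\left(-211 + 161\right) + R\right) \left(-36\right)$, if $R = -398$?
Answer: $16128$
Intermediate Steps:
$\left(\left(-211 + 161\right) + R\right) \left(-36\right) = \left(\left(-211 + 161\right) - 398\right) \left(-36\right) = \left(-50 - 398\right) \left(-36\right) = \left(-448\right) \left(-36\right) = 16128$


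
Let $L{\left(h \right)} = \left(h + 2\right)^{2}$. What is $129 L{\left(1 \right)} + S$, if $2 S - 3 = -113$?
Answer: $1106$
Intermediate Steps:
$L{\left(h \right)} = \left(2 + h\right)^{2}$
$S = -55$ ($S = \frac{3}{2} + \frac{1}{2} \left(-113\right) = \frac{3}{2} - \frac{113}{2} = -55$)
$129 L{\left(1 \right)} + S = 129 \left(2 + 1\right)^{2} - 55 = 129 \cdot 3^{2} - 55 = 129 \cdot 9 - 55 = 1161 - 55 = 1106$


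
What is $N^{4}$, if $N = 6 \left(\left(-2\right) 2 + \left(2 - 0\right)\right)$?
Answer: $20736$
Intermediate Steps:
$N = -12$ ($N = 6 \left(-4 + \left(2 + 0\right)\right) = 6 \left(-4 + 2\right) = 6 \left(-2\right) = -12$)
$N^{4} = \left(-12\right)^{4} = 20736$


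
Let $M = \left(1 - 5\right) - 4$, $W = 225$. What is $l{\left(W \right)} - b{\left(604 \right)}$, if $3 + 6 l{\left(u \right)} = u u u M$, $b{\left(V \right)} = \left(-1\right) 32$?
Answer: $- \frac{30374937}{2} \approx -1.5187 \cdot 10^{7}$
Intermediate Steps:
$b{\left(V \right)} = -32$
$M = -8$ ($M = -4 - 4 = -8$)
$l{\left(u \right)} = - \frac{1}{2} - \frac{4 u^{3}}{3}$ ($l{\left(u \right)} = - \frac{1}{2} + \frac{u u u \left(-8\right)}{6} = - \frac{1}{2} + \frac{u u^{2} \left(-8\right)}{6} = - \frac{1}{2} + \frac{u^{3} \left(-8\right)}{6} = - \frac{1}{2} + \frac{\left(-8\right) u^{3}}{6} = - \frac{1}{2} - \frac{4 u^{3}}{3}$)
$l{\left(W \right)} - b{\left(604 \right)} = \left(- \frac{1}{2} - \frac{4 \cdot 225^{3}}{3}\right) - -32 = \left(- \frac{1}{2} - 15187500\right) + 32 = - \frac{30375001}{2} + 32 = - \frac{30374937}{2}$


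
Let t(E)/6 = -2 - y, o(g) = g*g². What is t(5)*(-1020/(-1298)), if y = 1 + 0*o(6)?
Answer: -9180/649 ≈ -14.145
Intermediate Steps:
o(g) = g³
y = 1 (y = 1 + 0*6³ = 1 + 0*216 = 1 + 0 = 1)
t(E) = -18 (t(E) = 6*(-2 - 1*1) = 6*(-2 - 1) = 6*(-3) = -18)
t(5)*(-1020/(-1298)) = -(-18360)/(-1298) = -(-18360)*(-1)/1298 = -18*510/649 = -9180/649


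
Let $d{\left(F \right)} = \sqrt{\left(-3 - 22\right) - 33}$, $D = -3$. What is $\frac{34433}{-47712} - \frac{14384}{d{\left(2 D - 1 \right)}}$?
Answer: $- \frac{4919}{6816} + 248 i \sqrt{58} \approx -0.72168 + 1888.7 i$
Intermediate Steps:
$d{\left(F \right)} = i \sqrt{58}$ ($d{\left(F \right)} = \sqrt{\left(-3 - 22\right) - 33} = \sqrt{-25 - 33} = \sqrt{-58} = i \sqrt{58}$)
$\frac{34433}{-47712} - \frac{14384}{d{\left(2 D - 1 \right)}} = \frac{34433}{-47712} - \frac{14384}{i \sqrt{58}} = 34433 \left(- \frac{1}{47712}\right) - 14384 \left(- \frac{i \sqrt{58}}{58}\right) = - \frac{4919}{6816} + 248 i \sqrt{58}$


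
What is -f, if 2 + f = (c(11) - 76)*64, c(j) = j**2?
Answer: -2878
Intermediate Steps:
f = 2878 (f = -2 + (11**2 - 76)*64 = -2 + (121 - 76)*64 = -2 + 45*64 = -2 + 2880 = 2878)
-f = -1*2878 = -2878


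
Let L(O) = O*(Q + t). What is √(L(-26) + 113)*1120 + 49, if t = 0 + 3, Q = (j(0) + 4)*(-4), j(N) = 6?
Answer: 49 + 5600*√43 ≈ 36771.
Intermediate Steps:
Q = -40 (Q = (6 + 4)*(-4) = 10*(-4) = -40)
t = 3
L(O) = -37*O (L(O) = O*(-40 + 3) = O*(-37) = -37*O)
√(L(-26) + 113)*1120 + 49 = √(-37*(-26) + 113)*1120 + 49 = √(962 + 113)*1120 + 49 = √1075*1120 + 49 = (5*√43)*1120 + 49 = 5600*√43 + 49 = 49 + 5600*√43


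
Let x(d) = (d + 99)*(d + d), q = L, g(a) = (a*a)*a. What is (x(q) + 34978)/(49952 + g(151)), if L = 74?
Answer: 20194/1164301 ≈ 0.017344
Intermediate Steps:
g(a) = a**3 (g(a) = a**2*a = a**3)
q = 74
x(d) = 2*d*(99 + d) (x(d) = (99 + d)*(2*d) = 2*d*(99 + d))
(x(q) + 34978)/(49952 + g(151)) = (2*74*(99 + 74) + 34978)/(49952 + 151**3) = (2*74*173 + 34978)/(49952 + 3442951) = (25604 + 34978)/3492903 = 60582*(1/3492903) = 20194/1164301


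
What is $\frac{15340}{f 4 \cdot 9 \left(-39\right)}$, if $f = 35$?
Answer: $- \frac{59}{189} \approx -0.31217$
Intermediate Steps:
$\frac{15340}{f 4 \cdot 9 \left(-39\right)} = \frac{15340}{35 \cdot 4 \cdot 9 \left(-39\right)} = \frac{15340}{35 \cdot 36 \left(-39\right)} = \frac{15340}{1260 \left(-39\right)} = \frac{15340}{-49140} = 15340 \left(- \frac{1}{49140}\right) = - \frac{59}{189}$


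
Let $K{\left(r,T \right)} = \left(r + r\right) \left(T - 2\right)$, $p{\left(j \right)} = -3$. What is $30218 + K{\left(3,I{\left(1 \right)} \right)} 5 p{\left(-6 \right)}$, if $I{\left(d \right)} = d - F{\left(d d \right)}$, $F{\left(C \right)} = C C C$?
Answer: $30398$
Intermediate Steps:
$F{\left(C \right)} = C^{3}$ ($F{\left(C \right)} = C^{2} C = C^{3}$)
$I{\left(d \right)} = d - d^{6}$ ($I{\left(d \right)} = d - \left(d d\right)^{3} = d - \left(d^{2}\right)^{3} = d - d^{6}$)
$K{\left(r,T \right)} = 2 r \left(-2 + T\right)$
$30218 + K{\left(3,I{\left(1 \right)} \right)} 5 p{\left(-6 \right)} = 30218 + 2 \cdot 3 \left(-2 + \left(1 - 1^{6}\right)\right) 5 \left(-3\right) = 30218 + 2 \cdot 3 \left(-2 + \left(1 - 1\right)\right) 5 \left(-3\right) = 30218 + 2 \cdot 3 \left(-2 + 0\right) 5 \left(-3\right) = 30218 + 2 \cdot 3 \left(-2\right) 5 \left(-3\right) = 30218 + \left(-12\right) 5 \left(-3\right) = 30218 - -180 = 30218 + 180 = 30398$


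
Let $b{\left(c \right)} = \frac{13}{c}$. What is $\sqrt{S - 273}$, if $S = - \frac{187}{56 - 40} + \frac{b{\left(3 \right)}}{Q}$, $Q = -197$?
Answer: $\frac{i \sqrt{1591097883}}{2364} \approx 16.873 i$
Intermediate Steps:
$S = - \frac{110725}{9456}$ ($S = - \frac{187}{56 - 40} + \frac{13 \cdot \frac{1}{3}}{-197} = - \frac{187}{56 - 40} + 13 \cdot \frac{1}{3} \left(- \frac{1}{197}\right) = - \frac{187}{16} + \frac{13}{3} \left(- \frac{1}{197}\right) = \left(-187\right) \frac{1}{16} - \frac{13}{591} = - \frac{187}{16} - \frac{13}{591} = - \frac{110725}{9456} \approx -11.71$)
$\sqrt{S - 273} = \sqrt{- \frac{110725}{9456} - 273} = \sqrt{- \frac{2692213}{9456}} = \frac{i \sqrt{1591097883}}{2364}$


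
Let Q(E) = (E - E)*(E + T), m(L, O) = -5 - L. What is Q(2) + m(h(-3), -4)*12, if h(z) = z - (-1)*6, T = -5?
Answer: -96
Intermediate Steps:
h(z) = 6 + z (h(z) = z - 1*(-6) = z + 6 = 6 + z)
Q(E) = 0 (Q(E) = (E - E)*(E - 5) = 0*(-5 + E) = 0)
Q(2) + m(h(-3), -4)*12 = 0 + (-5 - (6 - 3))*12 = 0 + (-5 - 1*3)*12 = 0 + (-5 - 3)*12 = 0 - 8*12 = 0 - 96 = -96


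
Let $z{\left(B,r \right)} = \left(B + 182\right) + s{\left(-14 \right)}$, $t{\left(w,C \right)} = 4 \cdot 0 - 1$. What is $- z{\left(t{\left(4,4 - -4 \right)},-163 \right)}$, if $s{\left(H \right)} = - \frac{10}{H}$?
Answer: $- \frac{1272}{7} \approx -181.71$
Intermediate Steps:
$t{\left(w,C \right)} = -1$ ($t{\left(w,C \right)} = 0 - 1 = -1$)
$z{\left(B,r \right)} = \frac{1279}{7} + B$ ($z{\left(B,r \right)} = \left(B + 182\right) - \frac{10}{-14} = \left(182 + B\right) - - \frac{5}{7} = \left(182 + B\right) + \frac{5}{7} = \frac{1279}{7} + B$)
$- z{\left(t{\left(4,4 - -4 \right)},-163 \right)} = - (\frac{1279}{7} - 1) = \left(-1\right) \frac{1272}{7} = - \frac{1272}{7}$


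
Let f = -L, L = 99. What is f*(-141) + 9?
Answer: 13968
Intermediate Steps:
f = -99 (f = -1*99 = -99)
f*(-141) + 9 = -99*(-141) + 9 = 13959 + 9 = 13968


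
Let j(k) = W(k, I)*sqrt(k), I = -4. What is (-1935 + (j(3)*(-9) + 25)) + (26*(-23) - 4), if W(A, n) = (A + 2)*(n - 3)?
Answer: -2512 + 315*sqrt(3) ≈ -1966.4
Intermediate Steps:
W(A, n) = (-3 + n)*(2 + A) (W(A, n) = (2 + A)*(-3 + n) = (-3 + n)*(2 + A))
j(k) = sqrt(k)*(-14 - 7*k) (j(k) = (-6 - 3*k + 2*(-4) + k*(-4))*sqrt(k) = (-6 - 3*k - 8 - 4*k)*sqrt(k) = (-14 - 7*k)*sqrt(k) = sqrt(k)*(-14 - 7*k))
(-1935 + (j(3)*(-9) + 25)) + (26*(-23) - 4) = (-1935 + ((7*sqrt(3)*(-2 - 1*3))*(-9) + 25)) + (26*(-23) - 4) = (-1935 + ((7*sqrt(3)*(-2 - 3))*(-9) + 25)) + (-598 - 4) = (-1935 + ((7*sqrt(3)*(-5))*(-9) + 25)) - 602 = (-1935 + (-35*sqrt(3)*(-9) + 25)) - 602 = (-1935 + (315*sqrt(3) + 25)) - 602 = (-1935 + (25 + 315*sqrt(3))) - 602 = (-1910 + 315*sqrt(3)) - 602 = -2512 + 315*sqrt(3)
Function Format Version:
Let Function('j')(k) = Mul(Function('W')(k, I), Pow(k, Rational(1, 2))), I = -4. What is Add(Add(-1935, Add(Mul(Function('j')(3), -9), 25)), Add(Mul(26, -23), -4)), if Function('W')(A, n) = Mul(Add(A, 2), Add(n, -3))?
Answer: Add(-2512, Mul(315, Pow(3, Rational(1, 2)))) ≈ -1966.4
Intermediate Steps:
Function('W')(A, n) = Mul(Add(-3, n), Add(2, A)) (Function('W')(A, n) = Mul(Add(2, A), Add(-3, n)) = Mul(Add(-3, n), Add(2, A)))
Function('j')(k) = Mul(Pow(k, Rational(1, 2)), Add(-14, Mul(-7, k))) (Function('j')(k) = Mul(Add(-6, Mul(-3, k), Mul(2, -4), Mul(k, -4)), Pow(k, Rational(1, 2))) = Mul(Add(-6, Mul(-3, k), -8, Mul(-4, k)), Pow(k, Rational(1, 2))) = Mul(Add(-14, Mul(-7, k)), Pow(k, Rational(1, 2))) = Mul(Pow(k, Rational(1, 2)), Add(-14, Mul(-7, k))))
Add(Add(-1935, Add(Mul(Function('j')(3), -9), 25)), Add(Mul(26, -23), -4)) = Add(Add(-1935, Add(Mul(Mul(7, Pow(3, Rational(1, 2)), Add(-2, Mul(-1, 3))), -9), 25)), Add(Mul(26, -23), -4)) = Add(Add(-1935, Add(Mul(Mul(7, Pow(3, Rational(1, 2)), Add(-2, -3)), -9), 25)), Add(-598, -4)) = Add(Add(-1935, Add(Mul(Mul(7, Pow(3, Rational(1, 2)), -5), -9), 25)), -602) = Add(Add(-1935, Add(Mul(Mul(-35, Pow(3, Rational(1, 2))), -9), 25)), -602) = Add(Add(-1935, Add(Mul(315, Pow(3, Rational(1, 2))), 25)), -602) = Add(Add(-1935, Add(25, Mul(315, Pow(3, Rational(1, 2))))), -602) = Add(Add(-1910, Mul(315, Pow(3, Rational(1, 2)))), -602) = Add(-2512, Mul(315, Pow(3, Rational(1, 2))))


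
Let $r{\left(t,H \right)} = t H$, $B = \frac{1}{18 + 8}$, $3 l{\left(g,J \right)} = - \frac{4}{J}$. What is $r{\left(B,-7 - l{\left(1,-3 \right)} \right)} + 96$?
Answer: $\frac{22397}{234} \approx 95.714$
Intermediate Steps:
$l{\left(g,J \right)} = - \frac{4}{3 J}$ ($l{\left(g,J \right)} = \frac{\left(-4\right) \frac{1}{J}}{3} = - \frac{4}{3 J}$)
$B = \frac{1}{26} \approx 0.038462$
$r{\left(t,H \right)} = H t$
$r{\left(B,-7 - l{\left(1,-3 \right)} \right)} + 96 = \left(-7 - - \frac{4}{3 \left(-3\right)}\right) \frac{1}{26} + 96 = \left(-7 - \left(- \frac{4}{3}\right) \left(- \frac{1}{3}\right)\right) \frac{1}{26} + 96 = \left(-7 - \frac{4}{9}\right) \frac{1}{26} + 96 = \left(- \frac{67}{9}\right) \frac{1}{26} + 96 = - \frac{67}{234} + 96 = \frac{22397}{234}$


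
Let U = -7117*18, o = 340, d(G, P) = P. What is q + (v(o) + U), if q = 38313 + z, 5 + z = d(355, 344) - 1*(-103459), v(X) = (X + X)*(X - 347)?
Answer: 9245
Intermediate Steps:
U = -128106
v(X) = 2*X*(-347 + X) (v(X) = (2*X)*(-347 + X) = 2*X*(-347 + X))
z = 103798 (z = -5 + (344 - 1*(-103459)) = -5 + (344 + 103459) = -5 + 103803 = 103798)
q = 142111 (q = 38313 + 103798 = 142111)
q + (v(o) + U) = 142111 + (2*340*(-347 + 340) - 128106) = 142111 + (2*340*(-7) - 128106) = 142111 + (-4760 - 128106) = 142111 - 132866 = 9245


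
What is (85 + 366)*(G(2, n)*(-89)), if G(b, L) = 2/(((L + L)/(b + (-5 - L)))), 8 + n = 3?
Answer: 80278/5 ≈ 16056.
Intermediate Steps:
n = -5 (n = -8 + 3 = -5)
G(b, L) = (-5 + b - L)/L (G(b, L) = 2/(((2*L)/(-5 + b - L))) = 2/((2*L/(-5 + b - L))) = 2*((-5 + b - L)/(2*L)) = (-5 + b - L)/L)
(85 + 366)*(G(2, n)*(-89)) = (85 + 366)*(((-5 + 2 - 1*(-5))/(-5))*(-89)) = 451*(-(-5 + 2 + 5)/5*(-89)) = 451*(-⅕*2*(-89)) = 451*(-⅖*(-89)) = 451*(178/5) = 80278/5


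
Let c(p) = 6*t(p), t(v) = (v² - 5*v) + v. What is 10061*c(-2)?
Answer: 724392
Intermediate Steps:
t(v) = v² - 4*v
c(p) = 6*p*(-4 + p) (c(p) = 6*(p*(-4 + p)) = 6*p*(-4 + p))
10061*c(-2) = 10061*(6*(-2)*(-4 - 2)) = 10061*(6*(-2)*(-6)) = 10061*72 = 724392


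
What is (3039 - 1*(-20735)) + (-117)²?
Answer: 37463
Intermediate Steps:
(3039 - 1*(-20735)) + (-117)² = (3039 + 20735) + 13689 = 23774 + 13689 = 37463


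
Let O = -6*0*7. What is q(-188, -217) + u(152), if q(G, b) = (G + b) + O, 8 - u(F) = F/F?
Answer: -398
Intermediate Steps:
O = 0 (O = 0*7 = 0)
u(F) = 7 (u(F) = 8 - F/F = 8 - 1*1 = 8 - 1 = 7)
q(G, b) = G + b (q(G, b) = (G + b) + 0 = G + b)
q(-188, -217) + u(152) = (-188 - 217) + 7 = -405 + 7 = -398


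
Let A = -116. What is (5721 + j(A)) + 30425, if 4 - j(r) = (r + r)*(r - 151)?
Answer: -25794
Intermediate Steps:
j(r) = 4 - 2*r*(-151 + r) (j(r) = 4 - (r + r)*(r - 151) = 4 - 2*r*(-151 + r))
(5721 + j(A)) + 30425 = (5721 + (4 - 2*(-116)² + 302*(-116))) + 30425 = (5721 + (4 - 2*13456 - 35032)) + 30425 = (5721 + (4 - 26912 - 35032)) + 30425 = (5721 - 61940) + 30425 = -56219 + 30425 = -25794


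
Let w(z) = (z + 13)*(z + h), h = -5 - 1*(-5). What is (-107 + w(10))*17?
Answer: 2091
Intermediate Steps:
h = 0 (h = -5 + 5 = 0)
w(z) = z*(13 + z) (w(z) = (z + 13)*(z + 0) = (13 + z)*z = z*(13 + z))
(-107 + w(10))*17 = (-107 + 10*(13 + 10))*17 = (-107 + 10*23)*17 = (-107 + 230)*17 = 123*17 = 2091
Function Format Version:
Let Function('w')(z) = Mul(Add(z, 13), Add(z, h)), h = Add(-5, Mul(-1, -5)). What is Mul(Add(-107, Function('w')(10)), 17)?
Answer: 2091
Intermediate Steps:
h = 0 (h = Add(-5, 5) = 0)
Function('w')(z) = Mul(z, Add(13, z)) (Function('w')(z) = Mul(Add(z, 13), Add(z, 0)) = Mul(Add(13, z), z) = Mul(z, Add(13, z)))
Mul(Add(-107, Function('w')(10)), 17) = Mul(Add(-107, Mul(10, Add(13, 10))), 17) = Mul(Add(-107, Mul(10, 23)), 17) = Mul(Add(-107, 230), 17) = Mul(123, 17) = 2091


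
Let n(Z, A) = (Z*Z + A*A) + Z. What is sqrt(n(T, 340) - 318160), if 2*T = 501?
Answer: I*sqrt(558237)/2 ≈ 373.58*I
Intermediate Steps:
T = 501/2 (T = (1/2)*501 = 501/2 ≈ 250.50)
n(Z, A) = Z + A**2 + Z**2 (n(Z, A) = (Z**2 + A**2) + Z = (A**2 + Z**2) + Z = Z + A**2 + Z**2)
sqrt(n(T, 340) - 318160) = sqrt((501/2 + 340**2 + (501/2)**2) - 318160) = sqrt((501/2 + 115600 + 251001/4) - 318160) = sqrt(714403/4 - 318160) = sqrt(-558237/4) = I*sqrt(558237)/2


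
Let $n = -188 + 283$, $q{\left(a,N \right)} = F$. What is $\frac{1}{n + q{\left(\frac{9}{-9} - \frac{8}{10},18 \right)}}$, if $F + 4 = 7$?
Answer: $\frac{1}{98} \approx 0.010204$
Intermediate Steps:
$F = 3$ ($F = -4 + 7 = 3$)
$q{\left(a,N \right)} = 3$
$n = 95$
$\frac{1}{n + q{\left(\frac{9}{-9} - \frac{8}{10},18 \right)}} = \frac{1}{95 + 3} = \frac{1}{98}$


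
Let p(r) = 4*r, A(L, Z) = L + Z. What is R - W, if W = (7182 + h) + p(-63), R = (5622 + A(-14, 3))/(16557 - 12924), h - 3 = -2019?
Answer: -17846951/3633 ≈ -4912.5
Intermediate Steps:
h = -2016 (h = 3 - 2019 = -2016)
R = 5611/3633 (R = (5622 + (-14 + 3))/(16557 - 12924) = (5622 - 11)/3633 = 5611*(1/3633) = 5611/3633 ≈ 1.5445)
W = 4914 (W = (7182 - 2016) + 4*(-63) = 5166 - 252 = 4914)
R - W = 5611/3633 - 1*4914 = 5611/3633 - 4914 = -17846951/3633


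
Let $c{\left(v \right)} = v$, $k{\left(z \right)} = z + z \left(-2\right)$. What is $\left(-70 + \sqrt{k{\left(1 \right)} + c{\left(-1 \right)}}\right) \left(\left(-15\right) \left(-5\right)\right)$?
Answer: $-5250 + 75 i \sqrt{2} \approx -5250.0 + 106.07 i$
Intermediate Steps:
$k{\left(z \right)} = - z$ ($k{\left(z \right)} = z - 2 z = - z$)
$\left(-70 + \sqrt{k{\left(1 \right)} + c{\left(-1 \right)}}\right) \left(\left(-15\right) \left(-5\right)\right) = \left(-70 + \sqrt{\left(-1\right) 1 - 1}\right) \left(\left(-15\right) \left(-5\right)\right) = \left(-70 + \sqrt{-1 - 1}\right) 75 = \left(-70 + \sqrt{-2}\right) 75 = \left(-70 + i \sqrt{2}\right) 75 = -5250 + 75 i \sqrt{2}$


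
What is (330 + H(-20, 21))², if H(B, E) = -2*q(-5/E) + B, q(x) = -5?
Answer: 102400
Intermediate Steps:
H(B, E) = 10 + B (H(B, E) = -2*(-5) + B = 10 + B)
(330 + H(-20, 21))² = (330 + (10 - 20))² = (330 - 10)² = 320² = 102400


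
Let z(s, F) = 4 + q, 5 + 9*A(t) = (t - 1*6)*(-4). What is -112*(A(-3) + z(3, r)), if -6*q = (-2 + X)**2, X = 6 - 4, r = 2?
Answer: -7504/9 ≈ -833.78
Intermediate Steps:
A(t) = 19/9 - 4*t/9 (A(t) = -5/9 + ((t - 1*6)*(-4))/9 = -5/9 + ((t - 6)*(-4))/9 = -5/9 + ((-6 + t)*(-4))/9 = -5/9 + (24 - 4*t)/9 = -5/9 + (8/3 - 4*t/9) = 19/9 - 4*t/9)
X = 2
q = 0 (q = -(-2 + 2)**2/6 = -1/6*0**2 = -1/6*0 = 0)
z(s, F) = 4 (z(s, F) = 4 + 0 = 4)
-112*(A(-3) + z(3, r)) = -112*((19/9 - 4/9*(-3)) + 4) = -112*((19/9 + 4/3) + 4) = -112*(31/9 + 4) = -112*67/9 = -7504/9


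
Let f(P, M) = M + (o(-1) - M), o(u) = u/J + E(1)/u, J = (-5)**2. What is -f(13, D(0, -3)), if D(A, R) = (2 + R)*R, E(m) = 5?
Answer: 126/25 ≈ 5.0400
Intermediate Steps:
D(A, R) = R*(2 + R)
J = 25
o(u) = 5/u + u/25 (o(u) = u/25 + 5/u = 5/u + u/25)
f(P, M) = -126/25 (f(P, M) = M + ((5/(-1) + (1/25)*(-1)) - M) = M + ((5*(-1) - 1/25) - M) = M + ((-5 - 1/25) - M) = M + (-126/25 - M) = -126/25)
-f(13, D(0, -3)) = -1*(-126/25) = 126/25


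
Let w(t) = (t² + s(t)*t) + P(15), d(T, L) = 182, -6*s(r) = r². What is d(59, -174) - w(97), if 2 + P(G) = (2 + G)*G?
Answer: 855793/6 ≈ 1.4263e+5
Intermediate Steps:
P(G) = -2 + G*(2 + G) (P(G) = -2 + (2 + G)*G = -2 + G*(2 + G))
s(r) = -r²/6
w(t) = 253 + t² - t³/6 (w(t) = (t² + (-t²/6)*t) + (-2 + 15² + 2*15) = (t² - t³/6) + (-2 + 225 + 30) = (t² - t³/6) + 253 = 253 + t² - t³/6)
d(59, -174) - w(97) = 182 - (253 + 97² - ⅙*97³) = 182 - (253 + 9409 - ⅙*912673) = 182 - (253 + 9409 - 912673/6) = 182 - 1*(-854701/6) = 182 + 854701/6 = 855793/6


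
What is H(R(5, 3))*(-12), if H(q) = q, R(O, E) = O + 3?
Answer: -96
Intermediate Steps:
R(O, E) = 3 + O
H(R(5, 3))*(-12) = (3 + 5)*(-12) = 8*(-12) = -96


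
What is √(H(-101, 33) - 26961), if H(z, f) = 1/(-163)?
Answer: 2*I*√179081743/163 ≈ 164.2*I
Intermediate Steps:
H(z, f) = -1/163
√(H(-101, 33) - 26961) = √(-1/163 - 26961) = √(-4394644/163) = 2*I*√179081743/163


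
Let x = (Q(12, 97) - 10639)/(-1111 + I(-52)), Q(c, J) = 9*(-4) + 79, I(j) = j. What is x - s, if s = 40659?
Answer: -47275821/1163 ≈ -40650.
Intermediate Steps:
Q(c, J) = 43 (Q(c, J) = -36 + 79 = 43)
x = 10596/1163 (x = (43 - 10639)/(-1111 - 52) = -10596/(-1163) = -10596*(-1/1163) = 10596/1163 ≈ 9.1109)
x - s = 10596/1163 - 1*40659 = 10596/1163 - 40659 = -47275821/1163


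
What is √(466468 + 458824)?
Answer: 2*√231323 ≈ 961.92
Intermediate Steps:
√(466468 + 458824) = √925292 = 2*√231323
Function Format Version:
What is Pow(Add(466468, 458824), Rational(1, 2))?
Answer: Mul(2, Pow(231323, Rational(1, 2))) ≈ 961.92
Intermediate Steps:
Pow(Add(466468, 458824), Rational(1, 2)) = Pow(925292, Rational(1, 2)) = Mul(2, Pow(231323, Rational(1, 2)))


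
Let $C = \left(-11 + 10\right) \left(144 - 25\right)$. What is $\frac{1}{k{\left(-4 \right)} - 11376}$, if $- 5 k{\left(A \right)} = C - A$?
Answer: $- \frac{1}{11353} \approx -8.8082 \cdot 10^{-5}$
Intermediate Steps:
$C = -119$ ($C = \left(-1\right) 119 = -119$)
$k{\left(A \right)} = \frac{119}{5} + \frac{A}{5}$ ($k{\left(A \right)} = - \frac{-119 - A}{5} = \frac{119}{5} + \frac{A}{5}$)
$\frac{1}{k{\left(-4 \right)} - 11376} = \frac{1}{\left(\frac{119}{5} + \frac{1}{5} \left(-4\right)\right) - 11376} = \frac{1}{\left(\frac{119}{5} - \frac{4}{5}\right) - 11376} = \frac{1}{23 - 11376} = \frac{1}{-11353} = - \frac{1}{11353}$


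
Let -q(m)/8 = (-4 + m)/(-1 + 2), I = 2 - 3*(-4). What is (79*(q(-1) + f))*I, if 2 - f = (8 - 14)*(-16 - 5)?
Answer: -92904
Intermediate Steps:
I = 14 (I = 2 + 12 = 14)
f = -124 (f = 2 - (8 - 14)*(-16 - 5) = 2 - (-6)*(-21) = 2 - 1*126 = 2 - 126 = -124)
q(m) = 32 - 8*m (q(m) = -8*(-4 + m)/(-1 + 2) = -8*(-4 + m)/1 = -8*(-4 + m) = 32 - 8*m)
(79*(q(-1) + f))*I = (79*((32 - 8*(-1)) - 124))*14 = (79*((32 + 8) - 124))*14 = (79*(40 - 124))*14 = (79*(-84))*14 = -6636*14 = -92904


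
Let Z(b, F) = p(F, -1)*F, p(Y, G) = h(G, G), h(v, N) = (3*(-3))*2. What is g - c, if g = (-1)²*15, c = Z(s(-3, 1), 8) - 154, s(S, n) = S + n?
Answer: 313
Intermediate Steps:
h(v, N) = -18 (h(v, N) = -9*2 = -18)
p(Y, G) = -18
Z(b, F) = -18*F
c = -298 (c = -18*8 - 154 = -144 - 154 = -298)
g = 15 (g = 1*15 = 15)
g - c = 15 - 1*(-298) = 15 + 298 = 313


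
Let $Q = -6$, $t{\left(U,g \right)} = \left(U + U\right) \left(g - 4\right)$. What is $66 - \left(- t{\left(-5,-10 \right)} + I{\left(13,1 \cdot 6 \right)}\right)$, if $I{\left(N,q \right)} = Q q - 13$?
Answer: $255$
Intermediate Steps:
$t{\left(U,g \right)} = 2 U \left(-4 + g\right)$
$I{\left(N,q \right)} = -13 - 6 q$ ($I{\left(N,q \right)} = - 6 q - 13 = -13 - 6 q$)
$66 - \left(- t{\left(-5,-10 \right)} + I{\left(13,1 \cdot 6 \right)}\right) = 66 - \left(-13 + 10 \left(-4 - 10\right) - 6 \cdot 6\right) = 66 - \left(-13 - 140 - 36\right) = 66 + \left(140 - \left(-13 - 36\right)\right) = 66 + \left(140 - -49\right) = 66 + \left(140 + 49\right) = 66 + 189 = 255$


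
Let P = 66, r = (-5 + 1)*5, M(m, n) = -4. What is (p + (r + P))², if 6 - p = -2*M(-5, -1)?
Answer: 1936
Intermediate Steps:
p = -2 (p = 6 - (-2)*(-4) = 6 - 1*8 = 6 - 8 = -2)
r = -20 (r = -4*5 = -20)
(p + (r + P))² = (-2 + (-20 + 66))² = (-2 + 46)² = 44² = 1936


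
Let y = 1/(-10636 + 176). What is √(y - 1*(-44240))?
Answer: 3*√134454699265/5230 ≈ 210.33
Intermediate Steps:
y = -1/10460 (y = 1/(-10460) = -1/10460 ≈ -9.5602e-5)
√(y - 1*(-44240)) = √(-1/10460 - 1*(-44240)) = √(-1/10460 + 44240) = √(462750399/10460) = 3*√134454699265/5230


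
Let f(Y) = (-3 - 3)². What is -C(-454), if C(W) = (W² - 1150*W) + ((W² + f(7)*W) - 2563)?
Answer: -915425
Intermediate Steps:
f(Y) = 36 (f(Y) = (-6)² = 36)
C(W) = -2563 - 1114*W + 2*W² (C(W) = (W² - 1150*W) + ((W² + 36*W) - 2563) = (W² - 1150*W) + (-2563 + W² + 36*W) = -2563 - 1114*W + 2*W²)
-C(-454) = -(-2563 - 1114*(-454) + 2*(-454)²) = -(-2563 + 505756 + 2*206116) = -(-2563 + 505756 + 412232) = -1*915425 = -915425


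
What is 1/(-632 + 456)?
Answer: -1/176 ≈ -0.0056818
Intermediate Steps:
1/(-632 + 456) = 1/(-176) = -1/176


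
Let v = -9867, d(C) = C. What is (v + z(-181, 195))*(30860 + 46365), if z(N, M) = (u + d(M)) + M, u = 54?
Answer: -727691175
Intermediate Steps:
z(N, M) = 54 + 2*M (z(N, M) = (54 + M) + M = 54 + 2*M)
(v + z(-181, 195))*(30860 + 46365) = (-9867 + (54 + 2*195))*(30860 + 46365) = (-9867 + (54 + 390))*77225 = (-9867 + 444)*77225 = -9423*77225 = -727691175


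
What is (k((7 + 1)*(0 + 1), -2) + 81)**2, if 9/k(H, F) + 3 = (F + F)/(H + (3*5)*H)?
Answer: 57289761/9409 ≈ 6088.8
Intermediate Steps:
k(H, F) = 9/(-3 + F/(8*H)) (k(H, F) = 9/(-3 + (F + F)/(H + (3*5)*H)) = 9/(-3 + (2*F)/(H + 15*H)) = 9/(-3 + (2*F)/((16*H))) = 9/(-3 + (2*F)*(1/(16*H))) = 9/(-3 + F/(8*H)))
(k((7 + 1)*(0 + 1), -2) + 81)**2 = (72*((7 + 1)*(0 + 1))/(-2 - 24*(7 + 1)*(0 + 1)) + 81)**2 = (72*(8*1)/(-2 - 192) + 81)**2 = (72*8/(-2 - 24*8) + 81)**2 = (72*8/(-2 - 192) + 81)**2 = (72*8/(-194) + 81)**2 = (72*8*(-1/194) + 81)**2 = (-288/97 + 81)**2 = (7569/97)**2 = 57289761/9409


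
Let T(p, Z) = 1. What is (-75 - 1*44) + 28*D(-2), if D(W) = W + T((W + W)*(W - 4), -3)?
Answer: -147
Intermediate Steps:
D(W) = 1 + W (D(W) = W + 1 = 1 + W)
(-75 - 1*44) + 28*D(-2) = (-75 - 1*44) + 28*(1 - 2) = (-75 - 44) + 28*(-1) = -119 - 28 = -147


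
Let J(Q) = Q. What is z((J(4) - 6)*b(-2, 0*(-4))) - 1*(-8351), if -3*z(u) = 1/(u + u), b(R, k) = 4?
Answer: 400849/48 ≈ 8351.0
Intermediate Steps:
z(u) = -1/(6*u) (z(u) = -1/(3*(u + u)) = -1/(2*u)/3 = -1/(6*u))
z((J(4) - 6)*b(-2, 0*(-4))) - 1*(-8351) = -1/(4*(4 - 6))/6 - 1*(-8351) = -1/(6*((-2*4))) + 8351 = -⅙/(-8) + 8351 = -⅙*(-⅛) + 8351 = 1/48 + 8351 = 400849/48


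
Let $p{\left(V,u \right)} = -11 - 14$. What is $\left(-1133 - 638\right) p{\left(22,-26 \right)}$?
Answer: $44275$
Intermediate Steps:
$p{\left(V,u \right)} = -25$ ($p{\left(V,u \right)} = -11 - 14 = -25$)
$\left(-1133 - 638\right) p{\left(22,-26 \right)} = \left(-1133 - 638\right) \left(-25\right) = \left(-1771\right) \left(-25\right) = 44275$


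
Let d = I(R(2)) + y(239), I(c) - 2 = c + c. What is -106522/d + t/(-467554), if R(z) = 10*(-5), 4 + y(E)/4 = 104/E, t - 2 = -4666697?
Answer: 6014275782391/6272236910 ≈ 958.87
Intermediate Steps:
t = -4666695 (t = 2 - 4666697 = -4666695)
y(E) = -16 + 416/E (y(E) = -16 + 4*(104/E) = -16 + 416/E)
R(z) = -50
I(c) = 2 + 2*c (I(c) = 2 + (c + c) = 2 + 2*c)
d = -26830/239 (d = (2 + 2*(-50)) + (-16 + 416/239) = (2 - 100) + (-16 + 416*(1/239)) = -98 + (-16 + 416/239) = -98 - 3408/239 = -26830/239 ≈ -112.26)
-106522/d + t/(-467554) = -106522/(-26830/239) - 4666695/(-467554) = -106522*(-239/26830) - 4666695*(-1/467554) = 12729379/13415 + 4666695/467554 = 6014275782391/6272236910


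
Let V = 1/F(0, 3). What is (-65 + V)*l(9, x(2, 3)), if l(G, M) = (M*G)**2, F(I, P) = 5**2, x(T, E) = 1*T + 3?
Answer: -131544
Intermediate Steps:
x(T, E) = 3 + T (x(T, E) = T + 3 = 3 + T)
F(I, P) = 25
l(G, M) = G**2*M**2 (l(G, M) = (G*M)**2 = G**2*M**2)
V = 1/25 ≈ 0.040000
(-65 + V)*l(9, x(2, 3)) = (-65 + 1/25)*(9**2*(3 + 2)**2) = -131544*5**2/25 = -131544*25/25 = -1624/25*2025 = -131544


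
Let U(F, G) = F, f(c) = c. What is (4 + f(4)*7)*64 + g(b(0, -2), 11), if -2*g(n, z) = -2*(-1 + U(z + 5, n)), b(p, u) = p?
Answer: 2063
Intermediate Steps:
g(n, z) = 4 + z (g(n, z) = -(-1)*(-1 + (z + 5)) = -(-1)*(-1 + (5 + z)) = -(-1)*(4 + z) = -(-8 - 2*z)/2 = 4 + z)
(4 + f(4)*7)*64 + g(b(0, -2), 11) = (4 + 4*7)*64 + (4 + 11) = (4 + 28)*64 + 15 = 32*64 + 15 = 2048 + 15 = 2063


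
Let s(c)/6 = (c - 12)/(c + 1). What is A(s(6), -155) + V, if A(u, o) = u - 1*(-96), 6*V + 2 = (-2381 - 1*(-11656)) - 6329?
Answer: 12212/21 ≈ 581.52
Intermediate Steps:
s(c) = 6*(-12 + c)/(1 + c) (s(c) = 6*((c - 12)/(c + 1)) = 6*((-12 + c)/(1 + c)) = 6*(-12 + c)/(1 + c))
V = 1472/3 (V = -1/3 + ((-2381 - 1*(-11656)) - 6329)/6 = -1/3 + ((-2381 + 11656) - 6329)/6 = -1/3 + (9275 - 6329)/6 = -1/3 + (1/6)*2946 = -1/3 + 491 = 1472/3 ≈ 490.67)
A(u, o) = 96 + u (A(u, o) = u + 96 = 96 + u)
A(s(6), -155) + V = (96 + 6*(-12 + 6)/(1 + 6)) + 1472/3 = (96 + 6*(-6)/7) + 1472/3 = (96 + 6*(1/7)*(-6)) + 1472/3 = (96 - 36/7) + 1472/3 = 636/7 + 1472/3 = 12212/21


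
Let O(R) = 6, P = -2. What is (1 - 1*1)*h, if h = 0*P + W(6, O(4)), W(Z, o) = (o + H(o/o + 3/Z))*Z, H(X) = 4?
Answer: 0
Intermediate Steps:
W(Z, o) = Z*(4 + o) (W(Z, o) = (o + 4)*Z = (4 + o)*Z = Z*(4 + o))
h = 60 (h = 0*(-2) + 6*(4 + 6) = 0 + 6*10 = 0 + 60 = 60)
(1 - 1*1)*h = (1 - 1*1)*60 = (1 - 1)*60 = 0*60 = 0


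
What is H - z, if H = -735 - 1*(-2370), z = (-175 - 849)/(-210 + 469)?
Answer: 424489/259 ≈ 1639.0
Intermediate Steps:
z = -1024/259 ≈ -3.9537
H = 1635 (H = -735 + 2370 = 1635)
H - z = 1635 - 1*(-1024/259) = 1635 + 1024/259 = 424489/259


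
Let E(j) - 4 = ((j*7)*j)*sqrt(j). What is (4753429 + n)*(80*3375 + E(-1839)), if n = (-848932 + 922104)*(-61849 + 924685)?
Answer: 17048103650426884 + 1494745923093314787*I*sqrt(1839) ≈ 1.7048e+16 + 6.41e+19*I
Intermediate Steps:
n = 63135435792 (n = 73172*862836 = 63135435792)
E(j) = 4 + 7*j**(5/2) (E(j) = 4 + ((j*7)*j)*sqrt(j) = 4 + ((7*j)*j)*sqrt(j) = 4 + (7*j**2)*sqrt(j) = 4 + 7*j**(5/2))
(4753429 + n)*(80*3375 + E(-1839)) = (4753429 + 63135435792)*(80*3375 + (4 + 7*(-1839)**(5/2))) = 63140189221*(270000 + (4 + 7*(3381921*I*sqrt(1839)))) = 63140189221*(270000 + (4 + 23673447*I*sqrt(1839))) = 63140189221*(270004 + 23673447*I*sqrt(1839)) = 17048103650426884 + 1494745923093314787*I*sqrt(1839)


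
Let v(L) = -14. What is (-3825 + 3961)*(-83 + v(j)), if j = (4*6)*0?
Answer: -13192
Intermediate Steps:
j = 0 (j = 24*0 = 0)
(-3825 + 3961)*(-83 + v(j)) = (-3825 + 3961)*(-83 - 14) = 136*(-97) = -13192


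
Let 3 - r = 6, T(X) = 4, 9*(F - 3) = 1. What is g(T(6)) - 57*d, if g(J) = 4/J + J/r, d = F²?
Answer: -14905/27 ≈ -552.04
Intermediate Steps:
F = 28/9 (F = 3 + (⅑)*1 = 3 + ⅑ = 28/9 ≈ 3.1111)
d = 784/81 (d = (28/9)² = 784/81 ≈ 9.6790)
r = -3 (r = 3 - 1*6 = 3 - 6 = -3)
g(J) = 4/J - J/3 (g(J) = 4/J + J/(-3) = 4/J + J*(-⅓) = 4/J - J/3)
g(T(6)) - 57*d = (4/4 - ⅓*4) - 57*784/81 = (4*(¼) - 4/3) - 14896/27 = (1 - 4/3) - 14896/27 = -⅓ - 14896/27 = -14905/27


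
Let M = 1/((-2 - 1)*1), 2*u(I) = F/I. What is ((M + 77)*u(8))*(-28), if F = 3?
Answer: -805/2 ≈ -402.50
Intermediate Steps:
u(I) = 3/(2*I) (u(I) = (3/I)/2 = 3/(2*I))
M = -⅓ (M = 1/(-3*1) = 1/(-3) = -⅓ ≈ -0.33333)
((M + 77)*u(8))*(-28) = ((-⅓ + 77)*((3/2)/8))*(-28) = (230*((3/2)*(⅛))/3)*(-28) = ((230/3)*(3/16))*(-28) = (115/8)*(-28) = -805/2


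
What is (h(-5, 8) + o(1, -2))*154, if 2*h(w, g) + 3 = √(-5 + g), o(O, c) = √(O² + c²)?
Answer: -231 + 77*√3 + 154*√5 ≈ 246.72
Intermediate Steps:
h(w, g) = -3/2 + √(-5 + g)/2
(h(-5, 8) + o(1, -2))*154 = ((-3/2 + √(-5 + 8)/2) + √(1² + (-2)²))*154 = ((-3/2 + √3/2) + √(1 + 4))*154 = ((-3/2 + √3/2) + √5)*154 = (-3/2 + √5 + √3/2)*154 = -231 + 77*√3 + 154*√5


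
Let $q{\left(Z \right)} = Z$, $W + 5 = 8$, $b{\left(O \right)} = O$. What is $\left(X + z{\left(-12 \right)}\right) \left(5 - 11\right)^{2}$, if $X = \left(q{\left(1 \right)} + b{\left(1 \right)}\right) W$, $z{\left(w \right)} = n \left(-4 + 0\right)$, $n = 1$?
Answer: $72$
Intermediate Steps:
$W = 3$ ($W = -5 + 8 = 3$)
$z{\left(w \right)} = -4$ ($z{\left(w \right)} = 1 \left(-4 + 0\right) = 1 \left(-4\right) = -4$)
$X = 6$ ($X = \left(1 + 1\right) 3 = 2 \cdot 3 = 6$)
$\left(X + z{\left(-12 \right)}\right) \left(5 - 11\right)^{2} = \left(6 - 4\right) \left(5 - 11\right)^{2} = 2 \left(-6\right)^{2} = 2 \cdot 36 = 72$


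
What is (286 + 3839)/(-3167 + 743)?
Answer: -1375/808 ≈ -1.7017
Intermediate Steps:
(286 + 3839)/(-3167 + 743) = 4125/(-2424) = 4125*(-1/2424) = -1375/808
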